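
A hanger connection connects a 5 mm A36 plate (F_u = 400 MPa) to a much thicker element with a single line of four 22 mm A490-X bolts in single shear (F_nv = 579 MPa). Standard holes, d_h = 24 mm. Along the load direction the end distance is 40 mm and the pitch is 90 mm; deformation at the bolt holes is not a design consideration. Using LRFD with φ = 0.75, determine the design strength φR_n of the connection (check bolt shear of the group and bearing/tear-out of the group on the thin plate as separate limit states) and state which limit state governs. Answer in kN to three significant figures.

360 kN (bearing governs)

Bolt shear: A_b = π·22²/4 = 380.1 mm²; R_n = 579 × 380.1 × 4 × 1 / 1000 = 880.4 kN → 0.75 × 880.4 = 660 kN.
Bearing (1.5 l_c t F_u ≤ 3.0 d t F_u): upper limit = 3.0·22·5·400 / 1000 = 132 kN.
  Edge l_c = 40 − 24/2 = 28 → r_n = 84 kN; interior l_c = 90 − 24 = 66 → r_n = 132 kN.
  R_n,bearing = 1·84 + 3·132 = 480 kN → 0.75 × 480 = 360 kN.
Bearing governs: 360 kN.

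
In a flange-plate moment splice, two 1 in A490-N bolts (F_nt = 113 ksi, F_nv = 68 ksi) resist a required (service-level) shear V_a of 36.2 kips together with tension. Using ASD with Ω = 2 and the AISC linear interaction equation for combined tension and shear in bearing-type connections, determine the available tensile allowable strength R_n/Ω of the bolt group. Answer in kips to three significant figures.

55.2 kips

A_b = π·1²/4 = 0.7854 in²; f_rv = 36.2 / (2 × 0.7854) = 23.05 ksi.
F'_nt = 1.3 F_nt − (Ω F_nt / F_nv) f_rv = 1.3·113 − (2·113/68)·23.05 = 70.31 ksi, capped at F_nt → F'_nt = 70.31 ksi.
R_n = F'_nt · A_b · n = 70.31 × 0.7854 × 2 = 110.4 kips.
Allowable strength R_n/Ω = 110.4 / 2 = 55.2 kips.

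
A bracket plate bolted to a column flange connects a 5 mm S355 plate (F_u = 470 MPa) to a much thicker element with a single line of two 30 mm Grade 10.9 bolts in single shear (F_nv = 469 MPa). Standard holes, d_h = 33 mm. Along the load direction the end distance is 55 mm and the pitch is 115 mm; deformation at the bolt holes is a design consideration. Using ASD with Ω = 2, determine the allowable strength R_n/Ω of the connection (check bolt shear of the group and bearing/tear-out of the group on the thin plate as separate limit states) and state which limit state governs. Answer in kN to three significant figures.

139 kN (bearing governs)

Bolt shear: A_b = π·30²/4 = 706.9 mm²; R_n = 469 × 706.9 × 2 × 1 / 1000 = 663 kN → 663 / 2 = 332 kN.
Bearing (1.2 l_c t F_u ≤ 2.4 d t F_u): upper limit = 2.4·30·5·470 / 1000 = 169.2 kN.
  Edge l_c = 55 − 33/2 = 38.5 → r_n = 108.6 kN; interior l_c = 115 − 33 = 82 → r_n = 169.2 kN.
  R_n,bearing = 1·108.6 + 1·169.2 = 277.8 kN → 277.8 / 2 = 139 kN.
Bearing governs: 139 kN.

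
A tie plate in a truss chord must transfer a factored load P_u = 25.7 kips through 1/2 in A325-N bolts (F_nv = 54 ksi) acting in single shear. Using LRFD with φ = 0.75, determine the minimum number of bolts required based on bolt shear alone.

4 bolts

A_b = π·0.5²/4 = 0.1963 in².
Per-bolt design strength φR_n = 0.75 × 54 × 0.1963 × 1 = 7.952 kips.
n ≥ 25.7 / 7.952 = 3.232 → use 4 bolts.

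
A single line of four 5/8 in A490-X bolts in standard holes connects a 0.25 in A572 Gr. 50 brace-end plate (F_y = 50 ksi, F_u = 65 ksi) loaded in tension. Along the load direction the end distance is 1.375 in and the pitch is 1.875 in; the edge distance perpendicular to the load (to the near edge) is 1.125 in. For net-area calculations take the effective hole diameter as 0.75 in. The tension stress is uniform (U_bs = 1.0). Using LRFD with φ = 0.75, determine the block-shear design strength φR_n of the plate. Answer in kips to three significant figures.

41.1 kips

Shear plane L_v = 1.375 + 3·1.875 = 7 in; A_gv = 7 × 0.25 = 1.75 in².
A_nv = (7 − 3.5·0.75) × 0.25 = 1.094 in².
A_nt = (1.125 − 0.5·0.75) × 0.25 = 0.1875 in².
0.6 F_u A_nv = 42.66 kips; 0.6 F_y A_gv = 52.5 kips → shear rupture governs the shear term.
R_n = 42.66 + 1.0 × 65 × 0.1875 = 54.84 kips.
Design strength φR_n = 0.75 × 54.84 = 41.1 kips.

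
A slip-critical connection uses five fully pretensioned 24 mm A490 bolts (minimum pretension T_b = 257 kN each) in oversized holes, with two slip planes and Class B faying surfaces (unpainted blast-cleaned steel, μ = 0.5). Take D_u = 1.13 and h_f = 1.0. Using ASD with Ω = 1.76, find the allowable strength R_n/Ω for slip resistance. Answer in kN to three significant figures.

825 kN

R_n = μ · D_u · h_f · T_b · n_s · n_b = 0.5 × 1.13 × 1.0 × 257 × 2 × 5 = 1452 kN.
Allowable strength R_n/Ω = 1452 / 1.76 = 825 kN.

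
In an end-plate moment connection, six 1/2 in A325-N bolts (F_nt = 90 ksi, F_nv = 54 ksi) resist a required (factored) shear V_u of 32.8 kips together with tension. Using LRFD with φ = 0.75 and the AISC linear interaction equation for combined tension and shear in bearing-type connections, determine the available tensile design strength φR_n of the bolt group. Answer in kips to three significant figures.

48.7 kips

A_b = π·0.5²/4 = 0.1963 in²; f_rv = 32.8 / (6 × 0.1963) = 27.84 ksi.
F'_nt = 1.3 F_nt − (F_nt / φF_nv) f_rv = 1.3·90 − (90/(0.75·54))·27.84 = 55.13 ksi, capped at F_nt → F'_nt = 55.13 ksi.
R_n = F'_nt · A_b · n = 55.13 × 0.1963 × 6 = 64.95 kips.
Design strength φR_n = 0.75 × 64.95 = 48.7 kips.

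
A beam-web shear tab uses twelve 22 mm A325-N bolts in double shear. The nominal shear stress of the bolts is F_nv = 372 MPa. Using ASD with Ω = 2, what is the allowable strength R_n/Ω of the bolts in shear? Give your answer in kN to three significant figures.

1700 kN

A_b = π × 22² / 4 = 380.1 mm².
R_n = F_nv · A_b · n · n_s = 372 × 380.1 × 12 × 2 / 1000 = 3394 kN.
Allowable strength R_n/Ω = 3394 / 2 = 1700 kN.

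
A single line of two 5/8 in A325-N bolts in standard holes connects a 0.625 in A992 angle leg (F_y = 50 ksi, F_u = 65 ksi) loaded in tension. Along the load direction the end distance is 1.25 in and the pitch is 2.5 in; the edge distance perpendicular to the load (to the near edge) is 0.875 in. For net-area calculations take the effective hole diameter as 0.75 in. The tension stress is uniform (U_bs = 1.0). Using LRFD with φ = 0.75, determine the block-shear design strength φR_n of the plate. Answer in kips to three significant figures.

Shear plane L_v = 1.25 + 1·2.5 = 3.75 in; A_gv = 3.75 × 0.625 = 2.344 in².
A_nv = (3.75 − 1.5·0.75) × 0.625 = 1.641 in².
A_nt = (0.875 − 0.5·0.75) × 0.625 = 0.3125 in².
0.6 F_u A_nv = 63.98 kips; 0.6 F_y A_gv = 70.31 kips → shear rupture governs the shear term.
R_n = 63.98 + 1.0 × 65 × 0.3125 = 84.3 kips.
Design strength φR_n = 0.75 × 84.3 = 63.2 kips.

63.2 kips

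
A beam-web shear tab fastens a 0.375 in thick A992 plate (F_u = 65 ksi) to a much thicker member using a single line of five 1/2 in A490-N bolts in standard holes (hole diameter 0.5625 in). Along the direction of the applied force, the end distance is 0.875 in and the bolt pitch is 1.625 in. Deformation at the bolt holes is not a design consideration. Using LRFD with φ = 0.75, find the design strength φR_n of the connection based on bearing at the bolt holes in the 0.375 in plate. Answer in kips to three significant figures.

Per bolt r_n = 1.5 l_c t F_u ≤ 3.0 d t F_u; upper limit = 3.0 × 0.5 × 0.375 × 65 = 36.56 kips.
Edge bolt: l_c = 0.875 − 0.5625/2 = 0.5938 in → 1.5 × 0.5938 × 0.375 × 65 = 21.71 → r_n = 21.71 kips.
Interior bolts: l_c = 1.625 − 0.5625 = 1.062 in → 1.5 × 1.062 × 0.375 × 65 = 38.85 → r_n = 36.56 kips.
R_n = 1 × 21.71 + 4 × 36.56 = 168 kips.
Design strength φR_n = 0.75 × 168 = 126 kips.

126 kips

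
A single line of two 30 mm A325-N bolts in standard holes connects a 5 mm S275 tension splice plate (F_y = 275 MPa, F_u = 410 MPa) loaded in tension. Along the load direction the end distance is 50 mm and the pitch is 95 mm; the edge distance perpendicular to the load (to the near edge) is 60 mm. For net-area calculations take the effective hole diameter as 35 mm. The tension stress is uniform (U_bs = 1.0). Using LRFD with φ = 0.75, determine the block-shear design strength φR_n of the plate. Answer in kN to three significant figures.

151 kN

Shear plane L_v = 50 + 1·95 = 145 mm; A_gv = 145 × 5 = 725 mm².
A_nv = (145 − 1.5·35) × 5 = 462.5 mm².
A_nt = (60 − 0.5·35) × 5 = 212.5 mm².
0.6 F_u A_nv = 113.8 kN; 0.6 F_y A_gv = 119.6 kN → shear rupture governs the shear term.
R_n = 113.8 + 1.0 × 410 × 212.5 / 1000 = 200.9 kN.
Design strength φR_n = 0.75 × 200.9 = 151 kN.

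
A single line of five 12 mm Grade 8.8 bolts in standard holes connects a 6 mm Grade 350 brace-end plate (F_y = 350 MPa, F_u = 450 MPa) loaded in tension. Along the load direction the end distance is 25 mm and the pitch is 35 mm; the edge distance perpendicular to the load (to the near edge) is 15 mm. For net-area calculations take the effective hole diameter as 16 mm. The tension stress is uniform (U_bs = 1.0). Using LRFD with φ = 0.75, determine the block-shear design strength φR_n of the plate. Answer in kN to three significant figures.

Shear plane L_v = 25 + 4·35 = 165 mm; A_gv = 165 × 6 = 990 mm².
A_nv = (165 − 4.5·16) × 6 = 558 mm².
A_nt = (15 − 0.5·16) × 6 = 42 mm².
0.6 F_u A_nv = 150.7 kN; 0.6 F_y A_gv = 207.9 kN → shear rupture governs the shear term.
R_n = 150.7 + 1.0 × 450 × 42 / 1000 = 169.6 kN.
Design strength φR_n = 0.75 × 169.6 = 127 kN.

127 kN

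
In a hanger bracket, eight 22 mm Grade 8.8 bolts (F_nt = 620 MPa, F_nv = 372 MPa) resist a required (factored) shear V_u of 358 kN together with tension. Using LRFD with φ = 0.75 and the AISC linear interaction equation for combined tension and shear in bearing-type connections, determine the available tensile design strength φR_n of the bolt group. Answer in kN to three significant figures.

A_b = π·22²/4 = 380.1 mm²; f_rv = 358 × 1000 / (8 × 380.1) = 117.7 MPa.
F'_nt = 1.3 F_nt − (F_nt / φF_nv) f_rv = 1.3·620 − (620/(0.75·372))·117.7 = 544.4 MPa, capped at F_nt → F'_nt = 544.4 MPa.
R_n = F'_nt · A_b · n = 544.4 × 380.1 × 8 / 1000 = 1656 kN.
Design strength φR_n = 0.75 × 1656 = 1240 kN.

1240 kN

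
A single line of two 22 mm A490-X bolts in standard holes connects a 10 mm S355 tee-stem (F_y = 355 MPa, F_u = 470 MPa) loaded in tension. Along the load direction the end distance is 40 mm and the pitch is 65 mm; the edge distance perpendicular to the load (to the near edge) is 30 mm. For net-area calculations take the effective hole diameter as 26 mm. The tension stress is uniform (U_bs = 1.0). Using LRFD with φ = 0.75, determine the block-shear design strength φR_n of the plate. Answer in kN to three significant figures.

Shear plane L_v = 40 + 1·65 = 105 mm; A_gv = 105 × 10 = 1050 mm².
A_nv = (105 − 1.5·26) × 10 = 660 mm².
A_nt = (30 − 0.5·26) × 10 = 170 mm².
0.6 F_u A_nv = 186.1 kN; 0.6 F_y A_gv = 223.7 kN → shear rupture governs the shear term.
R_n = 186.1 + 1.0 × 470 × 170 / 1000 = 266 kN.
Design strength φR_n = 0.75 × 266 = 200 kN.

200 kN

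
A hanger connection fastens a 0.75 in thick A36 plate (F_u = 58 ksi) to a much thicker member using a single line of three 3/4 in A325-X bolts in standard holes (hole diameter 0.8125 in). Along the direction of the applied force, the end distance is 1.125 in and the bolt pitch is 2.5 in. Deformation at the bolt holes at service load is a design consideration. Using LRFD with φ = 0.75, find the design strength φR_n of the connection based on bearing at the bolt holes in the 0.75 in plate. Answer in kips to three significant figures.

146 kips

Per bolt r_n = 1.2 l_c t F_u ≤ 2.4 d t F_u; upper limit = 2.4 × 0.75 × 0.75 × 58 = 78.3 kips.
Edge bolt: l_c = 1.125 − 0.8125/2 = 0.7188 in → 1.2 × 0.7188 × 0.75 × 58 = 37.52 → r_n = 37.52 kips.
Interior bolts: l_c = 2.5 − 0.8125 = 1.688 in → 1.2 × 1.688 × 0.75 × 58 = 88.09 → r_n = 78.3 kips.
R_n = 1 × 37.52 + 2 × 78.3 = 194.1 kips.
Design strength φR_n = 0.75 × 194.1 = 146 kips.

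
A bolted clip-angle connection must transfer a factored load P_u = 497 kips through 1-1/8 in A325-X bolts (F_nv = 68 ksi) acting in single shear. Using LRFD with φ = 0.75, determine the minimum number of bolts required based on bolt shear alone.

A_b = π·1.125²/4 = 0.994 in².
Per-bolt design strength φR_n = 0.75 × 68 × 0.994 × 1 = 50.69 kips.
n ≥ 497 / 50.69 = 9.804 → use 10 bolts.

10 bolts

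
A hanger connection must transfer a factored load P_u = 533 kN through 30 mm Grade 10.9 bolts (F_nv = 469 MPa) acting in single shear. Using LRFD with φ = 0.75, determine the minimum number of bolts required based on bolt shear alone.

A_b = π·30²/4 = 706.9 mm².
Per-bolt design strength φR_n = 0.75 × 469 × 706.9 × 1 / 1000 = 248.6 kN.
n ≥ 533 / 248.6 = 2.144 → use 3 bolts.

3 bolts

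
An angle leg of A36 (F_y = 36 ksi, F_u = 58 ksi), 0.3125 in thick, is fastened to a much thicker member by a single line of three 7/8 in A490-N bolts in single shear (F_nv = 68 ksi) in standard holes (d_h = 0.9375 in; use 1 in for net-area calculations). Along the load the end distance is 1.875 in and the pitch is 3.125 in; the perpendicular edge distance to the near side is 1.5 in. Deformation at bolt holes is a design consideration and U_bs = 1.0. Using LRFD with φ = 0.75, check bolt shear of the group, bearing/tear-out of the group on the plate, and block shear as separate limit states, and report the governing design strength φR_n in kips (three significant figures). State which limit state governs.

54.7 kips (block shear governs)

Bolt shear: A_b = π·0.875²/4 = 0.6013 in²; R_n = 68 × 0.6013 × 3 × 1 = 122.7 kips → 0.75 × 122.7 = 92 kips.
Bearing: edge l_c = 1.406, r_n = 30.59 kips; interior l_c = 2.188, r_n = 38.06 kips; R_n = 30.59 + 2·38.06 = 106.7 kips → 80 kips.
Block shear: A_gv = 2.539, A_nv = 1.758, A_nt = 0.3125 in²; R_n = min(0.6F_uA_nv, 0.6F_yA_gv) + U_bs·F_u·A_nt = 72.97 kips → 54.7 kips.
Block shear governs: 54.7 kips.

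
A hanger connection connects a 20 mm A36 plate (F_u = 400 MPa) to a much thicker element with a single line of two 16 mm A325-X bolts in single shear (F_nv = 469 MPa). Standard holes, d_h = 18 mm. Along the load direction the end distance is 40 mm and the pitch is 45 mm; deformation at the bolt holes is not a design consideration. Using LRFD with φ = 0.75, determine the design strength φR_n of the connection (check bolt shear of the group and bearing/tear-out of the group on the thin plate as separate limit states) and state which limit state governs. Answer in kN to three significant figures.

141 kN (bolt shear governs)

Bolt shear: A_b = π·16²/4 = 201.1 mm²; R_n = 469 × 201.1 × 2 × 1 / 1000 = 188.6 kN → 0.75 × 188.6 = 141 kN.
Bearing (1.5 l_c t F_u ≤ 3.0 d t F_u): upper limit = 3.0·16·20·400 / 1000 = 384 kN.
  Edge l_c = 40 − 18/2 = 31 → r_n = 372 kN; interior l_c = 45 − 18 = 27 → r_n = 324 kN.
  R_n,bearing = 1·372 + 1·324 = 696 kN → 0.75 × 696 = 522 kN.
Bolt shear governs: 141 kN.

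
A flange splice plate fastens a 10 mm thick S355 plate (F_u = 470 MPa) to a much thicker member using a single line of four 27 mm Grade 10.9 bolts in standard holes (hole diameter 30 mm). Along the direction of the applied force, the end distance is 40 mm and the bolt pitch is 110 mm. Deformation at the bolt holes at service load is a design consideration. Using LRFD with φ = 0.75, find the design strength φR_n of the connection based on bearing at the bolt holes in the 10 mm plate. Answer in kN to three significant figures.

Per bolt r_n = 1.2 l_c t F_u ≤ 2.4 d t F_u; upper limit = 2.4 × 27 × 10 × 470 / 1000 = 304.6 kN.
Edge bolt: l_c = 40 − 30/2 = 25 mm → 1.2 × 25 × 10 × 470 / 1000 = 141 → r_n = 141 kN.
Interior bolts: l_c = 110 − 30 = 80 mm → 1.2 × 80 × 10 × 470 / 1000 = 451.2 → r_n = 304.6 kN.
R_n = 1 × 141 + 3 × 304.6 = 1055 kN.
Design strength φR_n = 0.75 × 1055 = 791 kN.

791 kN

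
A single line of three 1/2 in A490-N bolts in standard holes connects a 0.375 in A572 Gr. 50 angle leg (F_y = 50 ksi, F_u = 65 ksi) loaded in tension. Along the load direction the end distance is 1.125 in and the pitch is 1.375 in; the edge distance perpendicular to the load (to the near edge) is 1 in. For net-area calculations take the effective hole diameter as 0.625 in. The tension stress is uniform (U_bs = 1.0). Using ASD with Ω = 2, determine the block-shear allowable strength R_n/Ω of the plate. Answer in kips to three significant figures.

25.3 kips

Shear plane L_v = 1.125 + 2·1.375 = 3.875 in; A_gv = 3.875 × 0.375 = 1.453 in².
A_nv = (3.875 − 2.5·0.625) × 0.375 = 0.8672 in².
A_nt = (1 − 0.5·0.625) × 0.375 = 0.2578 in².
0.6 F_u A_nv = 33.82 kips; 0.6 F_y A_gv = 43.59 kips → shear rupture governs the shear term.
R_n = 33.82 + 1.0 × 65 × 0.2578 = 50.58 kips.
Allowable strength R_n/Ω = 50.58 / 2 = 25.3 kips.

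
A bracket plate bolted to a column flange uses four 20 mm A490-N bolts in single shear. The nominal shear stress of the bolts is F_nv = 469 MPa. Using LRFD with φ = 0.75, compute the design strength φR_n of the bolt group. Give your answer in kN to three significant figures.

A_b = π × 20² / 4 = 314.2 mm².
R_n = F_nv · A_b · n · n_s = 469 × 314.2 × 4 × 1 / 1000 = 589.4 kN.
Design strength φR_n = 0.75 × 589.4 = 442 kN.

442 kN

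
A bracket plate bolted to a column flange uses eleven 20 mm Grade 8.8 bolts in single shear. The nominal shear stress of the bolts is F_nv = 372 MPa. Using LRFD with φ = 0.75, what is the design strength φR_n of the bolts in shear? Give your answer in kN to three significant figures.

964 kN

A_b = π × 20² / 4 = 314.2 mm².
R_n = F_nv · A_b · n · n_s = 372 × 314.2 × 11 × 1 / 1000 = 1286 kN.
Design strength φR_n = 0.75 × 1286 = 964 kN.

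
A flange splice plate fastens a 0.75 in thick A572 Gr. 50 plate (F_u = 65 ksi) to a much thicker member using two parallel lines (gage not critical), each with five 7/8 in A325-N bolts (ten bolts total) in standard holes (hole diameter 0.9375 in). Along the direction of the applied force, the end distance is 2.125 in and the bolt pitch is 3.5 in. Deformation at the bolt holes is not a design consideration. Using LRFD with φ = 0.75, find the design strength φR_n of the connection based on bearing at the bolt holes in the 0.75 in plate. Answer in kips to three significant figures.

949 kips

Per bolt r_n = 1.5 l_c t F_u ≤ 3.0 d t F_u; upper limit = 3.0 × 0.875 × 0.75 × 65 = 128 kips.
Edge bolt: l_c = 2.125 − 0.9375/2 = 1.656 in → 1.5 × 1.656 × 0.75 × 65 = 121.1 → r_n = 121.1 kips.
Interior bolts: l_c = 3.5 − 0.9375 = 2.562 in → 1.5 × 2.562 × 0.75 × 65 = 187.4 → r_n = 128 kips.
R_n = 2 × 121.1 + 8 × 128 = 1266 kips.
Design strength φR_n = 0.75 × 1266 = 949 kips.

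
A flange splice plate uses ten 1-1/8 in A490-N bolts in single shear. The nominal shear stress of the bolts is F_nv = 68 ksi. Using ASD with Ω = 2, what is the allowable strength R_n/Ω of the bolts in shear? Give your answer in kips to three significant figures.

338 kips

A_b = π × 1.125² / 4 = 0.994 in².
R_n = F_nv · A_b · n · n_s = 68 × 0.994 × 10 × 1 = 675.9 kips.
Allowable strength R_n/Ω = 675.9 / 2 = 338 kips.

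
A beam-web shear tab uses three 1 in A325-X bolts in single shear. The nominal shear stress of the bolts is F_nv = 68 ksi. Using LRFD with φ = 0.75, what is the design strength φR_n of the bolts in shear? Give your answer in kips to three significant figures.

A_b = π × 1² / 4 = 0.7854 in².
R_n = F_nv · A_b · n · n_s = 68 × 0.7854 × 3 × 1 = 160.2 kips.
Design strength φR_n = 0.75 × 160.2 = 120 kips.

120 kips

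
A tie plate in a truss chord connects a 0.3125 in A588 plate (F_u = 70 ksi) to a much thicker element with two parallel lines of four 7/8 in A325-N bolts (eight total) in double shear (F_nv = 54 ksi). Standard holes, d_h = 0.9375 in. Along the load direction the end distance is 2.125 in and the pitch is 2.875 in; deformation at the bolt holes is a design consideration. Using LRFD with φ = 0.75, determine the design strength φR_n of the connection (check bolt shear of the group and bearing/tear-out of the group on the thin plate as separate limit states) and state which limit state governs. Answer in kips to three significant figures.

Bolt shear: A_b = π·0.875²/4 = 0.6013 in²; R_n = 54 × 0.6013 × 8 × 2 = 519.5 kips → 0.75 × 519.5 = 390 kips.
Bearing (1.2 l_c t F_u ≤ 2.4 d t F_u): upper limit = 2.4·0.875·0.3125·70 = 45.94 kips.
  Edge l_c = 2.125 − 0.9375/2 = 1.656 → r_n = 43.48 kips; interior l_c = 2.875 − 0.9375 = 1.938 → r_n = 45.94 kips.
  R_n,bearing = 2·43.48 + 6·45.94 = 362.6 kips → 0.75 × 362.6 = 272 kips.
Bearing governs: 272 kips.

272 kips (bearing governs)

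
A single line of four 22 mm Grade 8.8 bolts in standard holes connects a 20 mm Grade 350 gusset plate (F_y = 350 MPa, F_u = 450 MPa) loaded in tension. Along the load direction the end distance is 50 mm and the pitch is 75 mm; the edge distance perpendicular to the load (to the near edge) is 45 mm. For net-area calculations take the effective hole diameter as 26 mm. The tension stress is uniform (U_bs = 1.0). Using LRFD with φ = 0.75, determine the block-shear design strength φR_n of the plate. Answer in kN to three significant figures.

Shear plane L_v = 50 + 3·75 = 275 mm; A_gv = 275 × 20 = 5500 mm².
A_nv = (275 − 3.5·26) × 20 = 3680 mm².
A_nt = (45 − 0.5·26) × 20 = 640 mm².
0.6 F_u A_nv = 993.6 kN; 0.6 F_y A_gv = 1155 kN → shear rupture governs the shear term.
R_n = 993.6 + 1.0 × 450 × 640 / 1000 = 1282 kN.
Design strength φR_n = 0.75 × 1282 = 961 kN.

961 kN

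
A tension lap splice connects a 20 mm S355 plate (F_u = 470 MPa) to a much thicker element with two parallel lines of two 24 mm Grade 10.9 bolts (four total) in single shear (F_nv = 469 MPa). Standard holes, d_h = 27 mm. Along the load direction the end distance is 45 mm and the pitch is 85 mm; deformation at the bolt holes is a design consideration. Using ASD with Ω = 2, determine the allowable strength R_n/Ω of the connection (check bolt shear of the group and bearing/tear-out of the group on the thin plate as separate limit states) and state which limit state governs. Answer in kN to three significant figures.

424 kN (bolt shear governs)

Bolt shear: A_b = π·24²/4 = 452.4 mm²; R_n = 469 × 452.4 × 4 × 1 / 1000 = 848.7 kN → 848.7 / 2 = 424 kN.
Bearing (1.2 l_c t F_u ≤ 2.4 d t F_u): upper limit = 2.4·24·20·470 / 1000 = 541.4 kN.
  Edge l_c = 45 − 27/2 = 31.5 → r_n = 355.3 kN; interior l_c = 85 − 27 = 58 → r_n = 541.4 kN.
  R_n,bearing = 2·355.3 + 2·541.4 = 1794 kN → 1794 / 2 = 897 kN.
Bolt shear governs: 424 kN.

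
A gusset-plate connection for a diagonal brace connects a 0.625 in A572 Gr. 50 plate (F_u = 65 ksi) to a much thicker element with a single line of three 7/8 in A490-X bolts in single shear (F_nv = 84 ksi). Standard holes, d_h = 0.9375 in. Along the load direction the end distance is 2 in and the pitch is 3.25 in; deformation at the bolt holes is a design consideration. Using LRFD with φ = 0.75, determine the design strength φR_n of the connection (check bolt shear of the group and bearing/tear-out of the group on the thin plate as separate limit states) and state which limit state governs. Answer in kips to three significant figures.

114 kips (bolt shear governs)

Bolt shear: A_b = π·0.875²/4 = 0.6013 in²; R_n = 84 × 0.6013 × 3 × 1 = 151.5 kips → 0.75 × 151.5 = 114 kips.
Bearing (1.2 l_c t F_u ≤ 2.4 d t F_u): upper limit = 2.4·0.875·0.625·65 = 85.31 kips.
  Edge l_c = 2 − 0.9375/2 = 1.531 → r_n = 74.65 kips; interior l_c = 3.25 − 0.9375 = 2.312 → r_n = 85.31 kips.
  R_n,bearing = 1·74.65 + 2·85.31 = 245.3 kips → 0.75 × 245.3 = 184 kips.
Bolt shear governs: 114 kips.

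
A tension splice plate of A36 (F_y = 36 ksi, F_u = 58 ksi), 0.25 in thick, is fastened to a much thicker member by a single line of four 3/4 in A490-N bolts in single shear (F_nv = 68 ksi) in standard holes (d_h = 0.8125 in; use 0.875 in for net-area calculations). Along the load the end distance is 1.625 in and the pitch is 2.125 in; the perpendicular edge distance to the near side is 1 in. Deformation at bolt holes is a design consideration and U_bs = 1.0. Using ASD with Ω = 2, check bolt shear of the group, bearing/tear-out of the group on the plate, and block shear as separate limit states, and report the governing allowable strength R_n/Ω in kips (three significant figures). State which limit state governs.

Bolt shear: A_b = π·0.75²/4 = 0.4418 in²; R_n = 68 × 0.4418 × 4 × 1 = 120.2 kips → 120.2 / 2 = 60.1 kips.
Bearing: edge l_c = 1.219, r_n = 21.21 kips; interior l_c = 1.312, r_n = 22.84 kips; R_n = 21.21 + 3·22.84 = 89.72 kips → 44.9 kips.
Block shear: A_gv = 2, A_nv = 1.234, A_nt = 0.1406 in²; R_n = min(0.6F_uA_nv, 0.6F_yA_gv) + U_bs·F_u·A_nt = 51.11 kips → 25.6 kips.
Block shear governs: 25.6 kips.

25.6 kips (block shear governs)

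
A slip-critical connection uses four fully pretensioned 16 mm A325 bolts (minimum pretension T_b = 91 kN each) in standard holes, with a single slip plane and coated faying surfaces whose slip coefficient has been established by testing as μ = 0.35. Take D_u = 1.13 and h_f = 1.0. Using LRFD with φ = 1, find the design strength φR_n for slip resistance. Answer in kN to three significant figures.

R_n = μ · D_u · h_f · T_b · n_s · n_b = 0.35 × 1.13 × 1.0 × 91 × 1 × 4 = 144 kN.
Design strength φR_n = 1 × 144 = 144 kN.

144 kN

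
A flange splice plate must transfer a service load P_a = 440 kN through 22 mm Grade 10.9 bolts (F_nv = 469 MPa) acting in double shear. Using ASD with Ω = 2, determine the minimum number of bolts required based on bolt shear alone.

3 bolts

A_b = π·22²/4 = 380.1 mm².
Per-bolt allowable strength R_n/Ω = 469 × 380.1 × 2 / 1000 / 2 = 178.3 kN.
n ≥ 440 / 178.3 = 2.468 → use 3 bolts.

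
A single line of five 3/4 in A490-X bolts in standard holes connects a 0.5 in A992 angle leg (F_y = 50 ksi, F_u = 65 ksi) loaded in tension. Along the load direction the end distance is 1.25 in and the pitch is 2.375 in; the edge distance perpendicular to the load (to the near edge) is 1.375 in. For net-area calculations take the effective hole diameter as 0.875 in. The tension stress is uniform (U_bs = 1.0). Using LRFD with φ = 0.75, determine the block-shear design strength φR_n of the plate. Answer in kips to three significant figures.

122 kips

Shear plane L_v = 1.25 + 4·2.375 = 10.75 in; A_gv = 10.75 × 0.5 = 5.375 in².
A_nv = (10.75 − 4.5·0.875) × 0.5 = 3.406 in².
A_nt = (1.375 − 0.5·0.875) × 0.5 = 0.4688 in².
0.6 F_u A_nv = 132.8 kips; 0.6 F_y A_gv = 161.2 kips → shear rupture governs the shear term.
R_n = 132.8 + 1.0 × 65 × 0.4688 = 163.3 kips.
Design strength φR_n = 0.75 × 163.3 = 122 kips.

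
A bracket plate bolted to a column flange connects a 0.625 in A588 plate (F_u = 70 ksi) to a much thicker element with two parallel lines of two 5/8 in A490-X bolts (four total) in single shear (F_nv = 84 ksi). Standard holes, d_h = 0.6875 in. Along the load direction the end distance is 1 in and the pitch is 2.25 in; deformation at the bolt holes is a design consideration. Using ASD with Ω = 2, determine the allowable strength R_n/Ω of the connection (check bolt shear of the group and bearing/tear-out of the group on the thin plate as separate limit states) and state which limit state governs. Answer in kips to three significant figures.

51.5 kips (bolt shear governs)

Bolt shear: A_b = π·0.625²/4 = 0.3068 in²; R_n = 84 × 0.3068 × 4 × 1 = 103.1 kips → 103.1 / 2 = 51.5 kips.
Bearing (1.2 l_c t F_u ≤ 2.4 d t F_u): upper limit = 2.4·0.625·0.625·70 = 65.62 kips.
  Edge l_c = 1 − 0.6875/2 = 0.6562 → r_n = 34.45 kips; interior l_c = 2.25 − 0.6875 = 1.562 → r_n = 65.62 kips.
  R_n,bearing = 2·34.45 + 2·65.62 = 200.2 kips → 200.2 / 2 = 100 kips.
Bolt shear governs: 51.5 kips.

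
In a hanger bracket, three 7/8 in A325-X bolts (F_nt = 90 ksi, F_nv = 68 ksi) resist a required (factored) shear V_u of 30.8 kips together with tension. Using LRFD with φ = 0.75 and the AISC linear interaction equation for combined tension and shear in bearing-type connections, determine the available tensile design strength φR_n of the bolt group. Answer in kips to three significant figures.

118 kips

A_b = π·0.875²/4 = 0.6013 in²; f_rv = 30.8 / (3 × 0.6013) = 17.07 ksi.
F'_nt = 1.3 F_nt − (F_nt / φF_nv) f_rv = 1.3·90 − (90/(0.75·68))·17.07 = 86.87 ksi, capped at F_nt → F'_nt = 86.87 ksi.
R_n = F'_nt · A_b · n = 86.87 × 0.6013 × 3 = 156.7 kips.
Design strength φR_n = 0.75 × 156.7 = 118 kips.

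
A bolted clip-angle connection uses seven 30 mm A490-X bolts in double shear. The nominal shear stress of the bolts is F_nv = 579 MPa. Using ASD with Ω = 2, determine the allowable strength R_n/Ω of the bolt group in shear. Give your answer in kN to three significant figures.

2860 kN

A_b = π × 30² / 4 = 706.9 mm².
R_n = F_nv · A_b · n · n_s = 579 × 706.9 × 7 × 2 / 1000 = 5730 kN.
Allowable strength R_n/Ω = 5730 / 2 = 2860 kN.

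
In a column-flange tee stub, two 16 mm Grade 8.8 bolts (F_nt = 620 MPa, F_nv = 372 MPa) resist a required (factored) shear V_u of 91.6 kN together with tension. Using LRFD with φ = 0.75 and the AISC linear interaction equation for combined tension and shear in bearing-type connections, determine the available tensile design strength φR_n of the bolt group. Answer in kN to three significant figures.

A_b = π·16²/4 = 201.1 mm²; f_rv = 91.6 × 1000 / (2 × 201.1) = 227.8 MPa.
F'_nt = 1.3 F_nt − (F_nt / φF_nv) f_rv = 1.3·620 − (620/(0.75·372))·227.8 = 299.8 MPa, capped at F_nt → F'_nt = 299.8 MPa.
R_n = F'_nt · A_b · n = 299.8 × 201.1 × 2 / 1000 = 120.6 kN.
Design strength φR_n = 0.75 × 120.6 = 90.4 kN.

90.4 kN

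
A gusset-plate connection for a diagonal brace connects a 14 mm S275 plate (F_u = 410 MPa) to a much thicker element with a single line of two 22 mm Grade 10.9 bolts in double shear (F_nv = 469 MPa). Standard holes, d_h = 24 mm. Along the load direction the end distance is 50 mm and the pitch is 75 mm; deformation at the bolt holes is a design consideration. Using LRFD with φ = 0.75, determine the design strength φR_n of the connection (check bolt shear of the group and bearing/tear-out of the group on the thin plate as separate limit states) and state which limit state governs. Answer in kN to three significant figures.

424 kN (bearing governs)

Bolt shear: A_b = π·22²/4 = 380.1 mm²; R_n = 469 × 380.1 × 2 × 2 / 1000 = 713.1 kN → 0.75 × 713.1 = 535 kN.
Bearing (1.2 l_c t F_u ≤ 2.4 d t F_u): upper limit = 2.4·22·14·410 / 1000 = 303.1 kN.
  Edge l_c = 50 − 24/2 = 38 → r_n = 261.7 kN; interior l_c = 75 − 24 = 51 → r_n = 303.1 kN.
  R_n,bearing = 1·261.7 + 1·303.1 = 564.8 kN → 0.75 × 564.8 = 424 kN.
Bearing governs: 424 kN.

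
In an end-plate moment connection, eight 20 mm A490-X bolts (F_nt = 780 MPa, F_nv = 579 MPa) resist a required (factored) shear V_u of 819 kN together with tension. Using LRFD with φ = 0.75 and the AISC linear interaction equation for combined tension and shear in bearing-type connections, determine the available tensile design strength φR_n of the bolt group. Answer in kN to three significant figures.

A_b = π·20²/4 = 314.2 mm²; f_rv = 819 × 1000 / (8 × 314.2) = 325.9 MPa.
F'_nt = 1.3 F_nt − (F_nt / φF_nv) f_rv = 1.3·780 − (780/(0.75·579))·325.9 = 428.7 MPa, capped at F_nt → F'_nt = 428.7 MPa.
R_n = F'_nt · A_b · n = 428.7 × 314.2 × 8 / 1000 = 1077 kN.
Design strength φR_n = 0.75 × 1077 = 808 kN.

808 kN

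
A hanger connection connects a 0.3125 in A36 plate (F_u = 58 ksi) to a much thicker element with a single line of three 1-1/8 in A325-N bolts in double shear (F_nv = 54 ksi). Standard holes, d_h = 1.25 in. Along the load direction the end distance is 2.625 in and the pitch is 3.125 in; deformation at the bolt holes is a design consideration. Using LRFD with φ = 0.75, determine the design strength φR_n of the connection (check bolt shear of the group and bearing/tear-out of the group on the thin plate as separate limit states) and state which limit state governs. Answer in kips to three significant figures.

Bolt shear: A_b = π·1.125²/4 = 0.994 in²; R_n = 54 × 0.994 × 3 × 2 = 322.1 kips → 0.75 × 322.1 = 242 kips.
Bearing (1.2 l_c t F_u ≤ 2.4 d t F_u): upper limit = 2.4·1.125·0.3125·58 = 48.94 kips.
  Edge l_c = 2.625 − 1.25/2 = 2 → r_n = 43.5 kips; interior l_c = 3.125 − 1.25 = 1.875 → r_n = 40.78 kips.
  R_n,bearing = 1·43.5 + 2·40.78 = 125.1 kips → 0.75 × 125.1 = 93.8 kips.
Bearing governs: 93.8 kips.

93.8 kips (bearing governs)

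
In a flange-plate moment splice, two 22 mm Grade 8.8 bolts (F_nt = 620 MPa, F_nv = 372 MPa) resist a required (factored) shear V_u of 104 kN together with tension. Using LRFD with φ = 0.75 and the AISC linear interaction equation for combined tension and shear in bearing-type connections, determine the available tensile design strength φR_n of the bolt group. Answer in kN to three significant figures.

A_b = π·22²/4 = 380.1 mm²; f_rv = 104 × 1000 / (2 × 380.1) = 136.8 MPa.
F'_nt = 1.3 F_nt − (F_nt / φF_nv) f_rv = 1.3·620 − (620/(0.75·372))·136.8 = 502 MPa, capped at F_nt → F'_nt = 502 MPa.
R_n = F'_nt · A_b · n = 502 × 380.1 × 2 / 1000 = 381.7 kN.
Design strength φR_n = 0.75 × 381.7 = 286 kN.

286 kN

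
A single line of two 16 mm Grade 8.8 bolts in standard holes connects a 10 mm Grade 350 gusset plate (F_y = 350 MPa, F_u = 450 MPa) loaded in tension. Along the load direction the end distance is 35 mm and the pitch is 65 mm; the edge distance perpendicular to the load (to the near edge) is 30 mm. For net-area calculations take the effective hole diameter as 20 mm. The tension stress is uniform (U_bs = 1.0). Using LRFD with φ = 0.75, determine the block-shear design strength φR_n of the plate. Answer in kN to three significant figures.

209 kN

Shear plane L_v = 35 + 1·65 = 100 mm; A_gv = 100 × 10 = 1000 mm².
A_nv = (100 − 1.5·20) × 10 = 700 mm².
A_nt = (30 − 0.5·20) × 10 = 200 mm².
0.6 F_u A_nv = 189 kN; 0.6 F_y A_gv = 210 kN → shear rupture governs the shear term.
R_n = 189 + 1.0 × 450 × 200 / 1000 = 279 kN.
Design strength φR_n = 0.75 × 279 = 209 kN.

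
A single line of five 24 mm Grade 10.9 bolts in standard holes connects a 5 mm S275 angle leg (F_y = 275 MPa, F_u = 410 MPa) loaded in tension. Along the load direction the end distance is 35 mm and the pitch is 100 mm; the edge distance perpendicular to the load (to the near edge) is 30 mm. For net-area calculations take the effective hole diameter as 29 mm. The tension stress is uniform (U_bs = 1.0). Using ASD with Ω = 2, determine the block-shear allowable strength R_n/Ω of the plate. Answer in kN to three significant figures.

Shear plane L_v = 35 + 4·100 = 435 mm; A_gv = 435 × 5 = 2175 mm².
A_nv = (435 − 4.5·29) × 5 = 1522 mm².
A_nt = (30 − 0.5·29) × 5 = 77.5 mm².
0.6 F_u A_nv = 374.5 kN; 0.6 F_y A_gv = 358.9 kN → shear yielding governs the shear term.
R_n = 358.9 + 1.0 × 410 × 77.5 / 1000 = 390.6 kN.
Allowable strength R_n/Ω = 390.6 / 2 = 195 kN.

195 kN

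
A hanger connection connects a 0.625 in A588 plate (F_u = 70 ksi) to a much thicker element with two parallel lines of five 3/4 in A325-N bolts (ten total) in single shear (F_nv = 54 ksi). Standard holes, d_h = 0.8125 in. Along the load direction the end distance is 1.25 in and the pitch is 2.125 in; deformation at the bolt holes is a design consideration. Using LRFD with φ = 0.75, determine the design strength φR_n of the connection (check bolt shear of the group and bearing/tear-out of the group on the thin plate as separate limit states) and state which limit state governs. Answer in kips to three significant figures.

Bolt shear: A_b = π·0.75²/4 = 0.4418 in²; R_n = 54 × 0.4418 × 10 × 1 = 238.6 kips → 0.75 × 238.6 = 179 kips.
Bearing (1.2 l_c t F_u ≤ 2.4 d t F_u): upper limit = 2.4·0.75·0.625·70 = 78.75 kips.
  Edge l_c = 1.25 − 0.8125/2 = 0.8438 → r_n = 44.3 kips; interior l_c = 2.125 − 0.8125 = 1.312 → r_n = 68.91 kips.
  R_n,bearing = 2·44.3 + 8·68.91 = 639.8 kips → 0.75 × 639.8 = 480 kips.
Bolt shear governs: 179 kips.

179 kips (bolt shear governs)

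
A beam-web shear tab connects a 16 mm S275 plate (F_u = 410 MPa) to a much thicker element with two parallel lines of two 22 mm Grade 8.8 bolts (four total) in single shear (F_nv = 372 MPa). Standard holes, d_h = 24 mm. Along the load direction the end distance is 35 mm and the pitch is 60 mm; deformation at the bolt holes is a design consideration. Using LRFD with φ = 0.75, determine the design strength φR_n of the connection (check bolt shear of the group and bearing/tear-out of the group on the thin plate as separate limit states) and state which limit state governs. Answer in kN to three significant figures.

424 kN (bolt shear governs)

Bolt shear: A_b = π·22²/4 = 380.1 mm²; R_n = 372 × 380.1 × 4 × 1 / 1000 = 565.6 kN → 0.75 × 565.6 = 424 kN.
Bearing (1.2 l_c t F_u ≤ 2.4 d t F_u): upper limit = 2.4·22·16·410 / 1000 = 346.4 kN.
  Edge l_c = 35 − 24/2 = 23 → r_n = 181.1 kN; interior l_c = 60 − 24 = 36 → r_n = 283.4 kN.
  R_n,bearing = 2·181.1 + 2·283.4 = 928.9 kN → 0.75 × 928.9 = 697 kN.
Bolt shear governs: 424 kN.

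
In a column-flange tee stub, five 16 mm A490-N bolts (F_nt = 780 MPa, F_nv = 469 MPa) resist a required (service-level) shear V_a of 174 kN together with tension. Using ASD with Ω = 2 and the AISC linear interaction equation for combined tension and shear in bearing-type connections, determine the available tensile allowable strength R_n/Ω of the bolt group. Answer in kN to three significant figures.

A_b = π·16²/4 = 201.1 mm²; f_rv = 174 × 1000 / (5 × 201.1) = 173.1 MPa.
F'_nt = 1.3 F_nt − (Ω F_nt / F_nv) f_rv = 1.3·780 − (2·780/469)·173.1 = 438.3 MPa, capped at F_nt → F'_nt = 438.3 MPa.
R_n = F'_nt · A_b · n = 438.3 × 201.1 × 5 / 1000 = 440.6 kN.
Allowable strength R_n/Ω = 440.6 / 2 = 220 kN.

220 kN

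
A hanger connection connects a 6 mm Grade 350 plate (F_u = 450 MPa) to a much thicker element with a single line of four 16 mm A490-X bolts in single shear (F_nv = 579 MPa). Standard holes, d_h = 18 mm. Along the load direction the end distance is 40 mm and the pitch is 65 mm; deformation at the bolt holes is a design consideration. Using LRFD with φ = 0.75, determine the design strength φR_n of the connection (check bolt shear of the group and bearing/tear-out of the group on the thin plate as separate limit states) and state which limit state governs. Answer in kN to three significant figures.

Bolt shear: A_b = π·16²/4 = 201.1 mm²; R_n = 579 × 201.1 × 4 × 1 / 1000 = 465.7 kN → 0.75 × 465.7 = 349 kN.
Bearing (1.2 l_c t F_u ≤ 2.4 d t F_u): upper limit = 2.4·16·6·450 / 1000 = 103.7 kN.
  Edge l_c = 40 − 18/2 = 31 → r_n = 100.4 kN; interior l_c = 65 − 18 = 47 → r_n = 103.7 kN.
  R_n,bearing = 1·100.4 + 3·103.7 = 411.5 kN → 0.75 × 411.5 = 309 kN.
Bearing governs: 309 kN.

309 kN (bearing governs)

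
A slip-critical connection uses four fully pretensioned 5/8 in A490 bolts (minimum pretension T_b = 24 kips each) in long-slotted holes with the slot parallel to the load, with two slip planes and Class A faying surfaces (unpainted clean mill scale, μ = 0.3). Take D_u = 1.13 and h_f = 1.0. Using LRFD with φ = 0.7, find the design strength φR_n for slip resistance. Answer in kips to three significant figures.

45.6 kips

R_n = μ · D_u · h_f · T_b · n_s · n_b = 0.3 × 1.13 × 1.0 × 24 × 2 × 4 = 65.09 kips.
Design strength φR_n = 0.7 × 65.09 = 45.6 kips.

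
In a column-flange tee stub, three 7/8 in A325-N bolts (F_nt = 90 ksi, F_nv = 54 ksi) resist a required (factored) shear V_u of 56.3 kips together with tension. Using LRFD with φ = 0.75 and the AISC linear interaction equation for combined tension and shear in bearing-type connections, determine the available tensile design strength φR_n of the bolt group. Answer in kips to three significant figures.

64.5 kips

A_b = π·0.875²/4 = 0.6013 in²; f_rv = 56.3 / (3 × 0.6013) = 31.21 ksi.
F'_nt = 1.3 F_nt − (F_nt / φF_nv) f_rv = 1.3·90 − (90/(0.75·54))·31.21 = 47.65 ksi, capped at F_nt → F'_nt = 47.65 ksi.
R_n = F'_nt · A_b · n = 47.65 × 0.6013 × 3 = 85.95 kips.
Design strength φR_n = 0.75 × 85.95 = 64.5 kips.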